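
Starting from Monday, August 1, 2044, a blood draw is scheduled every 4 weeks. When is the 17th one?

October 23, 2045

The 17th occurrence is 16 intervals after the first: 16 × 28 = 448 days after August 1, 2044.
August has 31 days — 30 days to the end of August leaves 418.
From end of August to end of 2044 is 122 days (296 left).
January has 31 days (265 left).
February has 28 days (237 left).
March has 31 days (206 left).
April has 30 days (176 left).
May has 31 days (145 left).
June has 30 days (115 left).
July has 31 days (84 left).
August has 31 days (53 left).
September has 30 days (23 left).
23 days into October → October 23, 2045.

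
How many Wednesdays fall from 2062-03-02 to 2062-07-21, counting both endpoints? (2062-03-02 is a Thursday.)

2062-03-02 is a Thursday; the first Wednesday on or after it is 2062-03-08 (6 days later).
From 2062-03-08 to 2062-07-21: 23 + 30 + 31 + 30 + 21 = 135 days (rest of March, April, May, June, July).
135 ÷ 7 = 19 full weeks with remainder 2, so 19 more Wednesdays after the first → 20.

20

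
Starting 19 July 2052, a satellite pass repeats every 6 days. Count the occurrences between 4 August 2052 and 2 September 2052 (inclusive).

Occurrences land 6·i days after 19 July 2052 for i = 0, 1, 2, …
4 August 2052 is 16 days after the start; 16 ÷ 6 = 2 remainder 4; since the remainder is 4, round up to i = 3. First occurrence in the window: #4 on 6 August 2052 (3×6 = 18 days in).
2 September 2052 is 45 days after the start; 45 ÷ 6 = 7 remainder 3. Last occurrence in the window: #8 on 30 August 2052.
Occurrences #4 through #8: 5 in total.

5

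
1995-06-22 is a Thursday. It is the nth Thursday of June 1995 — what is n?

Day 22 falls in week ⌈22/7⌉ of the month.
Days 1–7 hold the 1st Thursday, 8–14 the 2nd, 15–21 the 3rd, 22–28 the 4th, 29–31 the 5th.
22 is in the range for the 4th.

4th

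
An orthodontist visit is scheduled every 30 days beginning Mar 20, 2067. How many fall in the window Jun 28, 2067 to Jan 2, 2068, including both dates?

Occurrences land 30·i days after Mar 20, 2067 for i = 0, 1, 2, …
Jun 28, 2067 is 100 days after the start; 100 ÷ 30 = 3 remainder 10; since the remainder is 10, round up to i = 4. First occurrence in the window: #5 on Jul 18, 2067 (4×30 = 120 days in).
Jan 2, 2068 is 288 days after the start; 288 ÷ 30 = 9 remainder 18. Last occurrence in the window: #10 on Dec 15, 2067.
Occurrences #5 through #10: 6 in total.

6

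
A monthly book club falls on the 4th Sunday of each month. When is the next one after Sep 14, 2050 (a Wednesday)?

Sep 2050 starts on a Thursday; its first Sunday is the 4th, so the 4th Sunday is the 25th — Sep 25, 2050.
Sep 25, 2050 is after Sep 14, 2050, so that is the next one.

Sep 25, 2050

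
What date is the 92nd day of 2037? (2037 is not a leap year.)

Jan has 31 days (92 − 31 = 61 remain).
Feb has 28 days (61 − 28 = 33 remain).
Mar has 31 days (33 − 31 = 2 remain).
2 into Apr → Apr 2.

Apr 2, 2037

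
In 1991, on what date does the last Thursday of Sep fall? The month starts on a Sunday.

Sep 26, 1991

Sep 1991 begins on a Sunday, so the first Thursday is Sep 5 (4 days later).
Sep 1991 has 30 days. Adding weeks: 5, 12, 19, 26 — the last one ≤ 30 is the 26th.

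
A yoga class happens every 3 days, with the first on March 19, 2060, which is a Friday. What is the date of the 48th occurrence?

The 48th occurrence is 47 intervals after the first: 47 × 3 = 141 days after March 19, 2060.
March has 31 days — 12 days to the end of March leaves 129.
April has 30 days (99 left).
May has 31 days (68 left).
June has 30 days (38 left).
July has 31 days (7 left).
7 days into August → August 7, 2060.

August 7, 2060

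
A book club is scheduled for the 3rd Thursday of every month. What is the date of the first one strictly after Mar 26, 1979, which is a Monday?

Apr 19, 1979

Mar 1979 starts on a Thursday; its first Thursday is the 1st, so the 3rd Thursday is the 15th — Mar 15, 1979.
That is not after Mar 26, 1979, so look at Apr 1979.
Apr 1979 starts on a Sunday; its first Thursday is the 5th, so the 3rd Thursday is the 19th — Apr 19, 1979.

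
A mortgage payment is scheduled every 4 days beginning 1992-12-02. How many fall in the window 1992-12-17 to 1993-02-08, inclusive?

14

Occurrences land 4·i days after 1992-12-02 for i = 0, 1, 2, …
1992-12-17 is 15 days after the start; 15 ÷ 4 = 3 remainder 3; since the remainder is 3, round up to i = 4. First occurrence in the window: #5 on 1992-12-18 (4×4 = 16 days in).
1993-02-08 is 68 days after the start; 68 ÷ 4 = 17 remainder 0. Last occurrence in the window: #18 on 1993-02-08.
Occurrences #5 through #18: 14 in total.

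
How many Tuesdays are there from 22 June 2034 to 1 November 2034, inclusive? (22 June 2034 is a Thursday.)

22 June 2034 is a Thursday; the first Tuesday on or after it is 27 June 2034 (5 days later).
From 27 June 2034 to 1 November 2034: 3 + 31 + 31 + 30 + 31 + 1 = 127 days (rest of June, July, August, September, October, November).
127 ÷ 7 = 18 full weeks with remainder 1, so 18 more Tuesdays after the first → 19.

19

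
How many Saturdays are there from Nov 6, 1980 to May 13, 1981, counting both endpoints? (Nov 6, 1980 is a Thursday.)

Nov 6, 1980 is a Thursday; the first Saturday on or after it is Nov 8, 1980 (2 days later).
From Nov 8, 1980 to May 13, 1981: 22 + 31 + 31 + 28 + 31 + 30 + 13 = 186 days (rest of Nov, Dec, Jan, Feb, Mar, Apr, May).
186 ÷ 7 = 26 full weeks with remainder 4, so 26 more Saturdays after the first → 27.

27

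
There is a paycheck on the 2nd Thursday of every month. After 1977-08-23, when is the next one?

1977-09-08

August 1977 starts on a Monday; its first Thursday is the 4th, so the 2nd Thursday is the 11th — 1977-08-11.
That is not after 1977-08-23, so look at September 1977.
September 1977 starts on a Thursday; its first Thursday is the 1st, so the 2nd Thursday is the 8th — 1977-09-08.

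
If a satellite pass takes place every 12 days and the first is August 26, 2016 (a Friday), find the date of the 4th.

The 4th occurrence is 3 intervals after the first: 3 × 12 = 36 days after August 26, 2016.
August has 31 days — 5 days to the end of August leaves 31.
September has 30 days (1 left).
1 day into October → October 1, 2016.

October 1, 2016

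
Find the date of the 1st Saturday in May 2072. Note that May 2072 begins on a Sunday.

May 2072 begins on a Sunday, so the first Saturday is May 7 (6 days later).

May 7, 2072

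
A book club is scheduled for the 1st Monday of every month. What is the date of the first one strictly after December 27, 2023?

December 2023 starts on a Friday, so its 1st Monday is December 4, 2023 (3 days in).
That is not after December 27, 2023, so look at January 2024.
January 2024 starts on a Monday, so its 1st Monday is January 1, 2024.

January 1, 2024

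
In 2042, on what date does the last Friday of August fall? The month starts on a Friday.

29 August 2042

August 2042 begins on a Friday, so the first Friday is August 1.
August 2042 has 31 days. Adding weeks: 1, 8, 15, 22, 29 — the last one ≤ 31 is the 29th.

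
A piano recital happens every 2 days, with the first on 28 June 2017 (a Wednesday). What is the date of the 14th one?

24 July 2017

The 14th occurrence is 13 intervals after the first: 13 × 2 = 26 days after 28 June 2017.
June has 30 days — 2 days to the end of June leaves 24.
24 days into July → 24 July 2017.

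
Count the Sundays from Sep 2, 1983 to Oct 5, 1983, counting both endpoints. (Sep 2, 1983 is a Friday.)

Sep 2, 1983 is a Friday; the first Sunday on or after it is Sep 4, 1983 (2 days later).
From Sep 4, 1983 to Oct 5, 1983: 26 + 5 = 31 days (rest of Sep, Oct).
31 ÷ 7 = 4 full weeks with remainder 3, so 4 more Sundays after the first → 5.

5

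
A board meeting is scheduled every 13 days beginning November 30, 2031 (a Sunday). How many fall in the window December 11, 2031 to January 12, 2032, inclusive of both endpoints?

3

Occurrences land 13·i days after November 30, 2031 for i = 0, 1, 2, …
December 11, 2031 is 11 days after the start; 11 ÷ 13 = 0 remainder 11; since the remainder is 11, round up to i = 1. First occurrence in the window: #2 on December 13, 2031 (1×13 = 13 days in).
January 12, 2032 is 43 days after the start; 43 ÷ 13 = 3 remainder 4. Last occurrence in the window: #4 on January 8, 2032.
Occurrences #2 through #4: 3 in total.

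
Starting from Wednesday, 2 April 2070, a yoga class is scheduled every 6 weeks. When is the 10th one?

15 April 2071

The 10th occurrence is 9 intervals after the first: 9 × 42 = 378 days after 2 April 2070.
April has 30 days — 28 days to the end of April leaves 350.
May has 31 days (319 left).
June has 30 days (289 left).
July has 31 days (258 left).
August has 31 days (227 left).
September has 30 days (197 left).
October has 31 days (166 left).
November has 30 days (136 left).
December has 31 days (105 left).
January has 31 days (74 left).
February has 28 days (46 left).
March has 31 days (15 left).
15 days into April → 15 April 2071.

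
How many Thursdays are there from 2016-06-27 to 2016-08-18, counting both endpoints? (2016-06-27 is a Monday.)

2016-06-27 is a Monday; the first Thursday on or after it is 2016-06-30 (3 days later).
From 2016-06-30 to 2016-08-18: 0 + 31 + 18 = 49 days (rest of June, July, August).
49 ÷ 7 = 7 full weeks with remainder 0, so 7 more Thursdays after the first → 8.

8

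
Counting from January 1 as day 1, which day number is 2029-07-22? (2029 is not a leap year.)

203

Days in months before July: 31 + 28 + 31 + 30 + 31 + 30 = 181.
Plus 22 days into July → day 203.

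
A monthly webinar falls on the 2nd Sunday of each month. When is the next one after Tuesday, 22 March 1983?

March 1983 starts on a Tuesday; its first Sunday is the 6th, so the 2nd Sunday is the 13th — 13 March 1983.
That is not after 22 March 1983, so look at April 1983.
April 1983 starts on a Friday; its first Sunday is the 3rd, so the 2nd Sunday is the 10th — 10 April 1983.

10 April 1983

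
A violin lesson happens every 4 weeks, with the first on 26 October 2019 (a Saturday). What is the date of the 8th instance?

9 May 2020

The 8th occurrence is 7 intervals after the first: 7 × 28 = 196 days after 26 October 2019.
October has 31 days — 5 days to the end of October leaves 191.
November has 30 days (161 left).
December has 31 days (130 left).
January has 31 days (99 left).
February has 29 days (70 left).
March has 31 days (39 left).
April has 30 days (9 left).
9 days into May → 9 May 2020.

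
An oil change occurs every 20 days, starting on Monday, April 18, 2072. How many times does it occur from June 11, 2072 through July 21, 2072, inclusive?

2

Occurrences land 20·i days after April 18, 2072 for i = 0, 1, 2, …
June 11, 2072 is 54 days after the start; 54 ÷ 20 = 2 remainder 14; since the remainder is 14, round up to i = 3. First occurrence in the window: #4 on June 17, 2072 (3×20 = 60 days in).
July 21, 2072 is 94 days after the start; 94 ÷ 20 = 4 remainder 14. Last occurrence in the window: #5 on July 7, 2072.
Occurrences #4 through #5: 2 in total.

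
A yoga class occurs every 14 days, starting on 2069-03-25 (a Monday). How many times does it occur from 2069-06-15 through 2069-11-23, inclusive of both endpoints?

12

Occurrences land 14·i days after 2069-03-25 for i = 0, 1, 2, …
2069-06-15 is 82 days after the start; 82 ÷ 14 = 5 remainder 12; since the remainder is 12, round up to i = 6. First occurrence in the window: #7 on 2069-06-17 (6×14 = 84 days in).
2069-11-23 is 243 days after the start; 243 ÷ 14 = 17 remainder 5. Last occurrence in the window: #18 on 2069-11-18.
Occurrences #7 through #18: 12 in total.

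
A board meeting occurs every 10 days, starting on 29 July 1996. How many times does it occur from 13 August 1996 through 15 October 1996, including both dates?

Occurrences land 10·i days after 29 July 1996 for i = 0, 1, 2, …
13 August 1996 is 15 days after the start; 15 ÷ 10 = 1 remainder 5; since the remainder is 5, round up to i = 2. First occurrence in the window: #3 on 18 August 1996 (2×10 = 20 days in).
15 October 1996 is 78 days after the start; 78 ÷ 10 = 7 remainder 8. Last occurrence in the window: #8 on 7 October 1996.
Occurrences #3 through #8: 6 in total.

6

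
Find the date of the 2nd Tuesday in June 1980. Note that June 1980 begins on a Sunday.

June 1980 begins on a Sunday, so the first Tuesday is June 3 (2 days later).
The 2nd Tuesday is 1 weeks later: 3 + 7 = 10.

June 10, 1980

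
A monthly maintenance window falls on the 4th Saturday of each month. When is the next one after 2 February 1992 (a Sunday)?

22 February 1992

February 1992 starts on a Saturday; its first Saturday is the 1st, so the 4th Saturday is the 22nd — 22 February 1992.
22 February 1992 is after 2 February 1992, so that is the next one.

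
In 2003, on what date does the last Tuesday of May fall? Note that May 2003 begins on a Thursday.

May 2003 begins on a Thursday, so the first Tuesday is May 6 (5 days later).
May 2003 has 31 days. Adding weeks: 6, 13, 20, 27 — the last one ≤ 31 is the 27th.

May 27, 2003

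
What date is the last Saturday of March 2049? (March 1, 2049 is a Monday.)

March 2049 begins on a Monday, so the first Saturday is March 6 (5 days later).
March 2049 has 31 days. Adding weeks: 6, 13, 20, 27 — the last one ≤ 31 is the 27th.

27 March 2049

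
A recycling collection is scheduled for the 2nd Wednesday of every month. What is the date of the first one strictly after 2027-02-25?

February 2027 starts on a Monday; its first Wednesday is the 3rd, so the 2nd Wednesday is the 10th — 2027-02-10.
That is not after 2027-02-25, so look at March 2027.
March 2027 starts on a Monday; its first Wednesday is the 3rd, so the 2nd Wednesday is the 10th — 2027-03-10.

2027-03-10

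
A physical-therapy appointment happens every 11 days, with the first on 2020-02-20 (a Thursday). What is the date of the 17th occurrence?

The 17th occurrence is 16 intervals after the first: 16 × 11 = 176 days after 2020-02-20.
February has 29 days — 9 days to the end of February leaves 167.
March has 31 days (136 left).
April has 30 days (106 left).
May has 31 days (75 left).
June has 30 days (45 left).
July has 31 days (14 left).
14 days into August → 2020-08-14.

2020-08-14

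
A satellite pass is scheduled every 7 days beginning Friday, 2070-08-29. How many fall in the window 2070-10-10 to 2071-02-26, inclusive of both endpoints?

Occurrences land 7·i days after 2070-08-29 for i = 0, 1, 2, …
2070-10-10 is 42 days after the start; 42 ÷ 7 = 6 remainder 0. First occurrence in the window: #7 on 2070-10-10 (6×7 = 42 days in).
2071-02-26 is 181 days after the start; 181 ÷ 7 = 25 remainder 6. Last occurrence in the window: #26 on 2071-02-20.
Occurrences #7 through #26: 20 in total.

20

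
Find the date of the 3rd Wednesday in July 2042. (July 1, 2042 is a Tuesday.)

16 July 2042

July 2042 begins on a Tuesday, so the first Wednesday is July 2 (1 day later).
The 3rd Wednesday is 2 weeks later: 2 + 14 = 16.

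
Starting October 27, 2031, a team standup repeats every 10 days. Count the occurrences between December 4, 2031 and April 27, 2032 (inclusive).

15

Occurrences land 10·i days after October 27, 2031 for i = 0, 1, 2, …
December 4, 2031 is 38 days after the start; 38 ÷ 10 = 3 remainder 8; since the remainder is 8, round up to i = 4. First occurrence in the window: #5 on December 6, 2031 (4×10 = 40 days in).
April 27, 2032 is 183 days after the start; 183 ÷ 10 = 18 remainder 3. Last occurrence in the window: #19 on April 24, 2032.
Occurrences #5 through #19: 15 in total.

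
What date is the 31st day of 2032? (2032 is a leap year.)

31 into Jan → Jan 31.

Jan 31, 2032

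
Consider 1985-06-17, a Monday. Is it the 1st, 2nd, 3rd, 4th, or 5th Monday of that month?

3rd

Day 17 falls in week ⌈17/7⌉ of the month.
Days 1–7 hold the 1st Monday, 8–14 the 2nd, 15–21 the 3rd, 22–28 the 4th, 29–31 the 5th.
17 is in the range for the 3rd.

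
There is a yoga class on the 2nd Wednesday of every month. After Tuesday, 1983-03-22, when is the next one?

1983-04-13

March 1983 starts on a Tuesday; its first Wednesday is the 2nd, so the 2nd Wednesday is the 9th — 1983-03-09.
That is not after 1983-03-22, so look at April 1983.
April 1983 starts on a Friday; its first Wednesday is the 6th, so the 2nd Wednesday is the 13th — 1983-04-13.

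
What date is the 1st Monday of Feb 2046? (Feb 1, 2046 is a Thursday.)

Feb 2046 begins on a Thursday, so the first Monday is Feb 5 (4 days later).

Feb 5, 2046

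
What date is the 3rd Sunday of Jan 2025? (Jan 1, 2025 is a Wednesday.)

Jan 2025 begins on a Wednesday, so the first Sunday is Jan 5 (4 days later).
The 3rd Sunday is 2 weeks later: 5 + 14 = 19.

Jan 19, 2025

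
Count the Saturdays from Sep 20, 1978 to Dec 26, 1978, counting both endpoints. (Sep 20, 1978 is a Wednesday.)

14

Sep 20, 1978 is a Wednesday; the first Saturday on or after it is Sep 23, 1978 (3 days later).
From Sep 23, 1978 to Dec 26, 1978: 7 + 31 + 30 + 26 = 94 days (rest of Sep, Oct, Nov, Dec).
94 ÷ 7 = 13 full weeks with remainder 3, so 13 more Saturdays after the first → 14.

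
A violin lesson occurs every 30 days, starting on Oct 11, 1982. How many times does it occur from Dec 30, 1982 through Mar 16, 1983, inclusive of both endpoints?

3

Occurrences land 30·i days after Oct 11, 1982 for i = 0, 1, 2, …
Dec 30, 1982 is 80 days after the start; 80 ÷ 30 = 2 remainder 20; since the remainder is 20, round up to i = 3. First occurrence in the window: #4 on Jan 9, 1983 (3×30 = 90 days in).
Mar 16, 1983 is 156 days after the start; 156 ÷ 30 = 5 remainder 6. Last occurrence in the window: #6 on Mar 10, 1983.
Occurrences #4 through #6: 3 in total.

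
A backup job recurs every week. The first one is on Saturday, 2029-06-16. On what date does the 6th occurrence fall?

2029-07-21

The 6th occurrence is 5 intervals after the first: 5 × 7 = 35 days after 2029-06-16.
June has 30 days — 14 days to the end of June leaves 21.
21 days into July → 2029-07-21.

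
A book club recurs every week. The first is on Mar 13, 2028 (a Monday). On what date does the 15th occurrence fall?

The 15th occurrence is 14 intervals after the first: 14 × 7 = 98 days after Mar 13, 2028.
Mar has 31 days — 18 days to the end of Mar leaves 80.
Apr has 30 days (50 left).
May has 31 days (19 left).
19 days into Jun → Jun 19, 2028.

Jun 19, 2028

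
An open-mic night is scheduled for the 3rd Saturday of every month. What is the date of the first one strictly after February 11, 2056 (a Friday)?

February 2056 starts on a Tuesday; its first Saturday is the 5th, so the 3rd Saturday is the 19th — February 19, 2056.
February 19, 2056 is after February 11, 2056, so that is the next one.

February 19, 2056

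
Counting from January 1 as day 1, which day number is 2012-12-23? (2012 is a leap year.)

Days in months before December: 31 + 29 + 31 + 30 + 31 + 30 + 31 + 31 + 30 + 31 + 30 = 335.
Plus 23 days into December → day 358.

358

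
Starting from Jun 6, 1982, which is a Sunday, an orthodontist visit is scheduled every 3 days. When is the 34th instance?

The 34th occurrence is 33 intervals after the first: 33 × 3 = 99 days after Jun 6, 1982.
Jun has 30 days — 24 days to the end of Jun leaves 75.
Jul has 31 days (44 left).
Aug has 31 days (13 left).
13 days into Sep → Sep 13, 1982.

Sep 13, 1982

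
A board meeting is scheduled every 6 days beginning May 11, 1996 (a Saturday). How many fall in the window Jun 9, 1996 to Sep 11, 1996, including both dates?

Occurrences land 6·i days after May 11, 1996 for i = 0, 1, 2, …
Jun 9, 1996 is 29 days after the start; 29 ÷ 6 = 4 remainder 5; since the remainder is 5, round up to i = 5. First occurrence in the window: #6 on Jun 10, 1996 (5×6 = 30 days in).
Sep 11, 1996 is 123 days after the start; 123 ÷ 6 = 20 remainder 3. Last occurrence in the window: #21 on Sep 8, 1996.
Occurrences #6 through #21: 16 in total.

16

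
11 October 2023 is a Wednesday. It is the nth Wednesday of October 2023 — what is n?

2nd

Day 11 falls in week ⌈11/7⌉ of the month.
Days 1–7 hold the 1st Wednesday, 8–14 the 2nd, 15–21 the 3rd, 22–28 the 4th, 29–31 the 5th.
11 is in the range for the 2nd.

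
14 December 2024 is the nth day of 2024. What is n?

349

Days in months before December: 31 + 29 + 31 + 30 + 31 + 30 + 31 + 31 + 30 + 31 + 30 = 335.
Plus 14 days into December → day 349.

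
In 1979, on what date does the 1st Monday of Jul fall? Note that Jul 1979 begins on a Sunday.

Jul 2, 1979

Jul 1979 begins on a Sunday, so the first Monday is Jul 2 (1 day later).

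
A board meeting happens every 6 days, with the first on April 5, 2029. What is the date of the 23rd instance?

August 15, 2029

The 23rd occurrence is 22 intervals after the first: 22 × 6 = 132 days after April 5, 2029.
April has 30 days — 25 days to the end of April leaves 107.
May has 31 days (76 left).
June has 30 days (46 left).
July has 31 days (15 left).
15 days into August → August 15, 2029.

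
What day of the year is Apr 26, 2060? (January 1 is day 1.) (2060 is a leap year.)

Days in months before Apr: 31 + 29 + 31 = 91.
Plus 26 days into Apr → day 117.

117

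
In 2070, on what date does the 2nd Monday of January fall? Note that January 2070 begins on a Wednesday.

January 2070 begins on a Wednesday, so the first Monday is January 6 (5 days later).
The 2nd Monday is 1 weeks later: 6 + 7 = 13.

January 13, 2070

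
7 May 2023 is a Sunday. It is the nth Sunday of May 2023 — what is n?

Day 7 falls in week ⌈7/7⌉ of the month.
Days 1–7 hold the 1st Sunday, 8–14 the 2nd, 15–21 the 3rd, 22–28 the 4th, 29–31 the 5th.
7 is in the range for the 1st.

1st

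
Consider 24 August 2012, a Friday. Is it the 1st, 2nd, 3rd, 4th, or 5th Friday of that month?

4th

Day 24 falls in week ⌈24/7⌉ of the month.
Days 1–7 hold the 1st Friday, 8–14 the 2nd, 15–21 the 3rd, 22–28 the 4th, 29–31 the 5th.
24 is in the range for the 4th.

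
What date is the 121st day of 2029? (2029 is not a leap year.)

January has 31 days (121 − 31 = 90 remain).
February has 28 days (90 − 28 = 62 remain).
March has 31 days (62 − 31 = 31 remain).
April has 30 days (31 − 30 = 1 remain).
1 into May → May 1.

1 May 2029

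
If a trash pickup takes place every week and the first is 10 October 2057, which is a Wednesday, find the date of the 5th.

7 November 2057

The 5th occurrence is 4 intervals after the first: 4 × 7 = 28 days after 10 October 2057.
October has 31 days — 21 days to the end of October leaves 7.
7 days into November → 7 November 2057.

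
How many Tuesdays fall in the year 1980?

January 1, 1980 is a Tuesday; the first Tuesday on or after it is January 1, 1980.
From January 1, 1980 to December 31, 1980: 30 + 29 + 31 + 30 + 31 + 30 + 31 + 31 + 30 + 31 + 30 + 31 = 365 days (rest of January, February, March, April, May, June, July, August, September, October, November, December).
365 ÷ 7 = 52 full weeks with remainder 1, so 52 more Tuesdays after the first → 53.

53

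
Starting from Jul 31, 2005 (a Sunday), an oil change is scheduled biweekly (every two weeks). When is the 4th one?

The 4th occurrence is 3 intervals after the first: 3 × 14 = 42 days after Jul 31, 2005.
Jul has 31 days — 0 days to the end of Jul leaves 42.
Aug has 31 days (11 left).
11 days into Sep → Sep 11, 2005.

Sep 11, 2005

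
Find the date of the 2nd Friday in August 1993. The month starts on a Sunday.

August 1993 begins on a Sunday, so the first Friday is August 6 (5 days later).
The 2nd Friday is 1 weeks later: 6 + 7 = 13.

13 August 1993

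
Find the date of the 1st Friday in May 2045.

The first Friday of May 2045 is May 5.

May 5, 2045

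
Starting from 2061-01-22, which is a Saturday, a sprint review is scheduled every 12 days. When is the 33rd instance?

2062-02-10

The 33rd occurrence is 32 intervals after the first: 32 × 12 = 384 days after 2061-01-22.
January has 31 days — 9 days to the end of January leaves 375.
February has 28 days (347 left).
March has 31 days (316 left).
April has 30 days (286 left).
May has 31 days (255 left).
June has 30 days (225 left).
July has 31 days (194 left).
August has 31 days (163 left).
September has 30 days (133 left).
October has 31 days (102 left).
November has 30 days (72 left).
December has 31 days (41 left).
January has 31 days (10 left).
10 days into February → 2062-02-10.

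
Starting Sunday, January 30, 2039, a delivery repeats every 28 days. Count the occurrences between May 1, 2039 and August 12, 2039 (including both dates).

Occurrences land 28·i days after January 30, 2039 for i = 0, 1, 2, …
May 1, 2039 is 91 days after the start; 91 ÷ 28 = 3 remainder 7; since the remainder is 7, round up to i = 4. First occurrence in the window: #5 on May 22, 2039 (4×28 = 112 days in).
August 12, 2039 is 194 days after the start; 194 ÷ 28 = 6 remainder 26. Last occurrence in the window: #7 on July 17, 2039.
Occurrences #5 through #7: 3 in total.

3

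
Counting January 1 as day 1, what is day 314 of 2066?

Jan has 31 days (314 − 31 = 283 remain).
Feb has 28 days (283 − 28 = 255 remain).
Mar has 31 days (255 − 31 = 224 remain).
Apr has 30 days (224 − 30 = 194 remain).
May has 31 days (194 − 31 = 163 remain).
Jun has 30 days (163 − 30 = 133 remain).
Jul has 31 days (133 − 31 = 102 remain).
Aug has 31 days (102 − 31 = 71 remain).
Sep has 30 days (71 − 30 = 41 remain).
Oct has 31 days (41 − 31 = 10 remain).
10 into Nov → Nov 10.

Nov 10, 2066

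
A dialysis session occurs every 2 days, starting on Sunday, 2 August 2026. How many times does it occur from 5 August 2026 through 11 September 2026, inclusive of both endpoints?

Occurrences land 2·i days after 2 August 2026 for i = 0, 1, 2, …
5 August 2026 is 3 days after the start; 3 ÷ 2 = 1 remainder 1; since the remainder is 1, round up to i = 2. First occurrence in the window: #3 on 6 August 2026 (2×2 = 4 days in).
11 September 2026 is 40 days after the start; 40 ÷ 2 = 20 remainder 0. Last occurrence in the window: #21 on 11 September 2026.
Occurrences #3 through #21: 19 in total.

19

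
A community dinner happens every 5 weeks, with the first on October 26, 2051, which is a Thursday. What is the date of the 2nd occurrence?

November 30, 2051

The 2nd occurrence is 1 interval after the first: 1 × 35 = 35 days after October 26, 2051.
October has 31 days — 5 days to the end of October leaves 30.
30 days into November → November 30, 2051.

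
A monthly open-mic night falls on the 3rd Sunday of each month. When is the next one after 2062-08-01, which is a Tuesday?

2062-08-20

August 2062 starts on a Tuesday; its first Sunday is the 6th, so the 3rd Sunday is the 20th — 2062-08-20.
2062-08-20 is after 2062-08-01, so that is the next one.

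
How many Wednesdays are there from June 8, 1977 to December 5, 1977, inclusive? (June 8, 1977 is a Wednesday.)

26

June 8, 1977 is a Wednesday; the first Wednesday on or after it is June 8, 1977.
From June 8, 1977 to December 5, 1977: 22 + 31 + 31 + 30 + 31 + 30 + 5 = 180 days (rest of June, July, August, September, October, November, December).
180 ÷ 7 = 25 full weeks with remainder 5, so 25 more Wednesdays after the first → 26.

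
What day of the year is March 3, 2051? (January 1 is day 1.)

62

Days in months before March: 31 + 28 = 59.
Plus 3 days into March → day 62.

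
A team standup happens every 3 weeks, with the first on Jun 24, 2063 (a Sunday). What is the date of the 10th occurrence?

Dec 30, 2063

The 10th occurrence is 9 intervals after the first: 9 × 21 = 189 days after Jun 24, 2063.
Jun has 30 days — 6 days to the end of Jun leaves 183.
Jul has 31 days (152 left).
Aug has 31 days (121 left).
Sep has 30 days (91 left).
Oct has 31 days (60 left).
Nov has 30 days (30 left).
30 days into Dec → Dec 30, 2063.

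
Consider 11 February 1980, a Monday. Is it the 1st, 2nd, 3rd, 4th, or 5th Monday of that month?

2nd

Day 11 falls in week ⌈11/7⌉ of the month.
Days 1–7 hold the 1st Monday, 8–14 the 2nd, 15–21 the 3rd, 22–28 the 4th, 29–31 the 5th.
11 is in the range for the 2nd.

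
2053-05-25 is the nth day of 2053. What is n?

145

Days in months before May: 31 + 28 + 31 + 30 = 120.
Plus 25 days into May → day 145.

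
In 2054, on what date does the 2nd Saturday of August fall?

August 2054 begins on a Saturday, so the first Saturday is August 1.
The 2nd Saturday is 1 weeks later: 1 + 7 = 8.

8 August 2054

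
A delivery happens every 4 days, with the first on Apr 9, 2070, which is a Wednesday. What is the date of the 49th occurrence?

The 49th occurrence is 48 intervals after the first: 48 × 4 = 192 days after Apr 9, 2070.
Apr has 30 days — 21 days to the end of Apr leaves 171.
May has 31 days (140 left).
Jun has 30 days (110 left).
Jul has 31 days (79 left).
Aug has 31 days (48 left).
Sep has 30 days (18 left).
18 days into Oct → Oct 18, 2070.

Oct 18, 2070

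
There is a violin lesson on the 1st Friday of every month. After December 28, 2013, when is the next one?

December 2013 starts on a Sunday, so its 1st Friday is December 6, 2013 (5 days in).
That is not after December 28, 2013, so look at January 2014.
January 2014 starts on a Wednesday, so its 1st Friday is January 3, 2014 (2 days in).

January 3, 2014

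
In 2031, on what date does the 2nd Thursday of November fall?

November 13, 2031

The first Thursday of November 2031 is November 6.
The 2nd Thursday is 1 weeks later: 6 + 7 = 13.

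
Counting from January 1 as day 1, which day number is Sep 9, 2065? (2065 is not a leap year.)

Days in months before Sep: 31 + 28 + 31 + 30 + 31 + 30 + 31 + 31 = 243.
Plus 9 days into Sep → day 252.

252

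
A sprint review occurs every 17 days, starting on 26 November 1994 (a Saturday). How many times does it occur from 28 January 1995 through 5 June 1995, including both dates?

Occurrences land 17·i days after 26 November 1994 for i = 0, 1, 2, …
28 January 1995 is 63 days after the start; 63 ÷ 17 = 3 remainder 12; since the remainder is 12, round up to i = 4. First occurrence in the window: #5 on 2 February 1995 (4×17 = 68 days in).
5 June 1995 is 191 days after the start; 191 ÷ 17 = 11 remainder 4. Last occurrence in the window: #12 on 1 June 1995.
Occurrences #5 through #12: 8 in total.

8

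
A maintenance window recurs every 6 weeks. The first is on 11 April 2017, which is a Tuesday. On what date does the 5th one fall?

26 September 2017

The 5th occurrence is 4 intervals after the first: 4 × 42 = 168 days after 11 April 2017.
April has 30 days — 19 days to the end of April leaves 149.
May has 31 days (118 left).
June has 30 days (88 left).
July has 31 days (57 left).
August has 31 days (26 left).
26 days into September → 26 September 2017.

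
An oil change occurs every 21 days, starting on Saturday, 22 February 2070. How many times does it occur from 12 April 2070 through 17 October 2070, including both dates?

Occurrences land 21·i days after 22 February 2070 for i = 0, 1, 2, …
12 April 2070 is 49 days after the start; 49 ÷ 21 = 2 remainder 7; since the remainder is 7, round up to i = 3. First occurrence in the window: #4 on 26 April 2070 (3×21 = 63 days in).
17 October 2070 is 237 days after the start; 237 ÷ 21 = 11 remainder 6. Last occurrence in the window: #12 on 11 October 2070.
Occurrences #4 through #12: 9 in total.

9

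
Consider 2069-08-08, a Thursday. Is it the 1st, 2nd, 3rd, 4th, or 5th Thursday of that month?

2nd

Day 8 falls in week ⌈8/7⌉ of the month.
Days 1–7 hold the 1st Thursday, 8–14 the 2nd, 15–21 the 3rd, 22–28 the 4th, 29–31 the 5th.
8 is in the range for the 2nd.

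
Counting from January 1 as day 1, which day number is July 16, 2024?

198

Days in months before July: 31 + 29 + 31 + 30 + 31 + 30 = 182.
Plus 16 days into July → day 198.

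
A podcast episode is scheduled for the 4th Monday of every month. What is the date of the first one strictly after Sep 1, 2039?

Sep 2039 starts on a Thursday; its first Monday is the 5th, so the 4th Monday is the 26th — Sep 26, 2039.
Sep 26, 2039 is after Sep 1, 2039, so that is the next one.

Sep 26, 2039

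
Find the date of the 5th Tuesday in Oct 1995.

The first Tuesday of Oct 1995 is Oct 3.
The 5th Tuesday is 4 weeks later: 3 + 28 = 31.

Oct 31, 1995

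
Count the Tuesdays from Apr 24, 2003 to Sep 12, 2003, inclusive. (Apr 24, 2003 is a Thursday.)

Apr 24, 2003 is a Thursday; the first Tuesday on or after it is Apr 29, 2003 (5 days later).
From Apr 29, 2003 to Sep 12, 2003: 1 + 31 + 30 + 31 + 31 + 12 = 136 days (rest of Apr, May, Jun, Jul, Aug, Sep).
136 ÷ 7 = 19 full weeks with remainder 3, so 19 more Tuesdays after the first → 20.

20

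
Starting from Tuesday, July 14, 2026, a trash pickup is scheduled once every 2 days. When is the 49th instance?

The 49th occurrence is 48 intervals after the first: 48 × 2 = 96 days after July 14, 2026.
July has 31 days — 17 days to the end of July leaves 79.
August has 31 days (48 left).
September has 30 days (18 left).
18 days into October → October 18, 2026.

October 18, 2026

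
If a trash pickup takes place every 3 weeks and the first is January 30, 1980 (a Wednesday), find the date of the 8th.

June 25, 1980

The 8th occurrence is 7 intervals after the first: 7 × 21 = 147 days after January 30, 1980.
January has 31 days — 1 day to the end of January leaves 146.
February has 29 days (117 left).
March has 31 days (86 left).
April has 30 days (56 left).
May has 31 days (25 left).
25 days into June → June 25, 1980.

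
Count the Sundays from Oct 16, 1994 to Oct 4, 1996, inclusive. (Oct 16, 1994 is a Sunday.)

Oct 16, 1994 is a Sunday; the first Sunday on or after it is Oct 16, 1994.
From Oct 16, 1994 to Oct 4, 1996: 76 + 365 + 278 = 719 days (rest of 1994, 1995, to Oct 4, 1996 in 1996).
719 ÷ 7 = 102 full weeks with remainder 5, so 102 more Sundays after the first → 103.

103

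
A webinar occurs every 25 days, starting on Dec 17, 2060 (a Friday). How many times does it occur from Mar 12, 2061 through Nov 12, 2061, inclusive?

10

Occurrences land 25·i days after Dec 17, 2060 for i = 0, 1, 2, …
Mar 12, 2061 is 85 days after the start; 85 ÷ 25 = 3 remainder 10; since the remainder is 10, round up to i = 4. First occurrence in the window: #5 on Mar 27, 2061 (4×25 = 100 days in).
Nov 12, 2061 is 330 days after the start; 330 ÷ 25 = 13 remainder 5. Last occurrence in the window: #14 on Nov 7, 2061.
Occurrences #5 through #14: 10 in total.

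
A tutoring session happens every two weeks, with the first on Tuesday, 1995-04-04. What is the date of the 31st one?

1996-05-28

The 31st occurrence is 30 intervals after the first: 30 × 14 = 420 days after 1995-04-04.
April has 30 days — 26 days to the end of April leaves 394.
May has 31 days (363 left).
June has 30 days (333 left).
July has 31 days (302 left).
August has 31 days (271 left).
September has 30 days (241 left).
October has 31 days (210 left).
November has 30 days (180 left).
December has 31 days (149 left).
January has 31 days (118 left).
February has 29 days (89 left).
March has 31 days (58 left).
April has 30 days (28 left).
28 days into May → 1996-05-28.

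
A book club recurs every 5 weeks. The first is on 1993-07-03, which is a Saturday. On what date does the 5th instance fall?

The 5th occurrence is 4 intervals after the first: 4 × 35 = 140 days after 1993-07-03.
July has 31 days — 28 days to the end of July leaves 112.
August has 31 days (81 left).
September has 30 days (51 left).
October has 31 days (20 left).
20 days into November → 1993-11-20.

1993-11-20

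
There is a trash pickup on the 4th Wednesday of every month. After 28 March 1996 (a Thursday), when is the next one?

24 April 1996

March 1996 starts on a Friday; its first Wednesday is the 6th, so the 4th Wednesday is the 27th — 27 March 1996.
That is not after 28 March 1996, so look at April 1996.
April 1996 starts on a Monday; its first Wednesday is the 3rd, so the 4th Wednesday is the 24th — 24 April 1996.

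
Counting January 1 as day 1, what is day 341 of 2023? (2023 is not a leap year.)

7 December 2023

January has 31 days (341 − 31 = 310 remain).
February has 28 days (310 − 28 = 282 remain).
March has 31 days (282 − 31 = 251 remain).
April has 30 days (251 − 30 = 221 remain).
May has 31 days (221 − 31 = 190 remain).
June has 30 days (190 − 30 = 160 remain).
July has 31 days (160 − 31 = 129 remain).
August has 31 days (129 − 31 = 98 remain).
September has 30 days (98 − 30 = 68 remain).
October has 31 days (68 − 31 = 37 remain).
November has 30 days (37 − 30 = 7 remain).
7 into December → December 7.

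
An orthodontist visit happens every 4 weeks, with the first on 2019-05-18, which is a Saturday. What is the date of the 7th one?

2019-11-02

The 7th occurrence is 6 intervals after the first: 6 × 28 = 168 days after 2019-05-18.
May has 31 days — 13 days to the end of May leaves 155.
June has 30 days (125 left).
July has 31 days (94 left).
August has 31 days (63 left).
September has 30 days (33 left).
October has 31 days (2 left).
2 days into November → 2019-11-02.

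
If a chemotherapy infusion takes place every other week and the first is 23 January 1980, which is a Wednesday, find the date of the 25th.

The 25th occurrence is 24 intervals after the first: 24 × 14 = 336 days after 23 January 1980.
January has 31 days — 8 days to the end of January leaves 328.
February has 29 days (299 left).
March has 31 days (268 left).
April has 30 days (238 left).
May has 31 days (207 left).
June has 30 days (177 left).
July has 31 days (146 left).
August has 31 days (115 left).
September has 30 days (85 left).
October has 31 days (54 left).
November has 30 days (24 left).
24 days into December → 24 December 1980.

24 December 1980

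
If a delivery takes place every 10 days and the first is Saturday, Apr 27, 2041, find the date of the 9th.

The 9th occurrence is 8 intervals after the first: 8 × 10 = 80 days after Apr 27, 2041.
Apr has 30 days — 3 days to the end of Apr leaves 77.
May has 31 days (46 left).
Jun has 30 days (16 left).
16 days into Jul → Jul 16, 2041.

Jul 16, 2041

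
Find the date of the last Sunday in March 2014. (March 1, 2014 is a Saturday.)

2014-03-30

March 2014 begins on a Saturday, so the first Sunday is March 2 (1 day later).
March 2014 has 31 days. Adding weeks: 2, 9, 16, 23, 30 — the last one ≤ 31 is the 30th.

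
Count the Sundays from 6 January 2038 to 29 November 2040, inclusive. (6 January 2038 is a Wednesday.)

6 January 2038 is a Wednesday; the first Sunday on or after it is 10 January 2038 (4 days later).
From 10 January 2038 to 29 November 2040: 355 + 365 + 334 = 1054 days (rest of 2038, 2039, to 29 November 2040 in 2040).
1054 ÷ 7 = 150 full weeks with remainder 4, so 150 more Sundays after the first → 151.

151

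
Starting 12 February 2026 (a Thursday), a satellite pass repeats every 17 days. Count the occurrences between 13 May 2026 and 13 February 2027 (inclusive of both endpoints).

Occurrences land 17·i days after 12 February 2026 for i = 0, 1, 2, …
13 May 2026 is 90 days after the start; 90 ÷ 17 = 5 remainder 5; since the remainder is 5, round up to i = 6. First occurrence in the window: #7 on 25 May 2026 (6×17 = 102 days in).
13 February 2027 is 366 days after the start; 366 ÷ 17 = 21 remainder 9. Last occurrence in the window: #22 on 4 February 2027.
Occurrences #7 through #22: 16 in total.

16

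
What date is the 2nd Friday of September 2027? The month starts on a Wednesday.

September 2027 begins on a Wednesday, so the first Friday is September 3 (2 days later).
The 2nd Friday is 1 weeks later: 3 + 7 = 10.

September 10, 2027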